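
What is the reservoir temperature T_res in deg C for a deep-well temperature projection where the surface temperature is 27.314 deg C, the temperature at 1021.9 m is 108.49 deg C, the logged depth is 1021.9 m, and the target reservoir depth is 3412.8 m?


Step 1: grad = (T_d1 - T_surf)/d1 * 1000 = (108.49 - 27.314)/1021.9 * 1000 = 79.43634 deg C/km
Step 2: T_res = T_surf + grad*d2/1000 = 27.314 + 79.43634*3412.8/1000 = 298.41 deg C
T_res = 298.41 deg C


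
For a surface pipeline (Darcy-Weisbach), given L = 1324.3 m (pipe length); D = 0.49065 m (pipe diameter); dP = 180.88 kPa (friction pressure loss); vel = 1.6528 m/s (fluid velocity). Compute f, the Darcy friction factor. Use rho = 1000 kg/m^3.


f = dP*1000 / ((L/D)*(rho*vel^2/2))
f = 180.88*1000 / ((1324.3/0.49065)*(1000*1.6528^2/2))
f = 0.049064


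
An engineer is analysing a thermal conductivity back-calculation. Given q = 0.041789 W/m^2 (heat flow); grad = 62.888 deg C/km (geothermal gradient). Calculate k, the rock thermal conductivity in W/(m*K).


k = q / (grad / 1000)
k = 0.041789 / (62.888 / 1000)
k = 0.66450 W/(m*K)


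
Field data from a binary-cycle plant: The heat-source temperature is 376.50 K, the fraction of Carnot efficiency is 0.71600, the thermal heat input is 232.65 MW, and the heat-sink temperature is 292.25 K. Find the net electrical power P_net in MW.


Step 1: eta = (1 - Tc/Th)*f = (1 - 292.25/376.5)*0.716 = 0.1602205
Step 2: P_net = eta * Q_in = 0.1602205 * 232.65 = 37.275 MW
P_net = 37.275 MW


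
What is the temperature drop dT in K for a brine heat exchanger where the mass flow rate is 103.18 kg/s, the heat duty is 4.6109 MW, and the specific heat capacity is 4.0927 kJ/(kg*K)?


dT = Q * 1000 / (mdot * cp)
dT = 4.6109 * 1000 / (103.18 * 4.0927)
dT = 10.919 K


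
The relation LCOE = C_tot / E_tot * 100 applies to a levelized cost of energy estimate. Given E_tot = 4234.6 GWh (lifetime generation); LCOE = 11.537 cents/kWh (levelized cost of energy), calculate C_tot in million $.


C_tot = LCOE / 100 * E_tot
C_tot = 11.537 / 100 * 4234.6
C_tot = 488.55 million $


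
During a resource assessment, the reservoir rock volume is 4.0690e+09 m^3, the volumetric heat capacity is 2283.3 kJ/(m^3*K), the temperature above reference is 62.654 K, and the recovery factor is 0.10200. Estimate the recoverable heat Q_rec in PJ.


Step 1: Q_s = Vr*rhoc*dT/1e12 = 4.0690e+09*2283.3*62.654/1e12 = 582.1025 PJ
Step 2: Q_rec = Q_s * RF = 582.1025 * 0.102 = 59.374 PJ
Q_rec = 59.374 PJ


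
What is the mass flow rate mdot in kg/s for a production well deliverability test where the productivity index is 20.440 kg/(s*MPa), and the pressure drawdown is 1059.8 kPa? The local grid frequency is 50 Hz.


mdot = PI * dP / 1000
mdot = 20.440 * 1059.8 / 1000
mdot = 21.662 kg/s


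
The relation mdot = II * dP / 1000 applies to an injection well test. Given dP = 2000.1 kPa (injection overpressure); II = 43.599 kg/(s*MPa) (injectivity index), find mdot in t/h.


mdot = II * dP / 1000
mdot = 43.599 * 2000.1 / 1000
mdot = 87.20236 kg/s
Convert: 87.20236 kg/s * 3.6 = 313.93 t/h
mdot = 313.93 t/h


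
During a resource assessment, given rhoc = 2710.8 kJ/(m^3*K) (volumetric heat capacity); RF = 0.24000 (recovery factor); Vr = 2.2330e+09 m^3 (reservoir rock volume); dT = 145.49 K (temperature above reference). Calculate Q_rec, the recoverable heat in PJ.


Step 1: Q_s = Vr*rhoc*dT/1e12 = 2.2330e+09*2710.8*145.49/1e12 = 880.6825 PJ
Step 2: Q_rec = Q_s * RF = 880.6825 * 0.24 = 211.36 PJ
Q_rec = 211.36 PJ


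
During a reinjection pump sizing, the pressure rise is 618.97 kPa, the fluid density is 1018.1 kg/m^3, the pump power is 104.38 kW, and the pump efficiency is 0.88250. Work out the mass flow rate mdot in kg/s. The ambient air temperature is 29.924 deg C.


mdot = P_pump * rho * eta / dP
mdot = 104.38 * 1018.1 * 0.88250 / 618.97
mdot = 151.51 kg/s


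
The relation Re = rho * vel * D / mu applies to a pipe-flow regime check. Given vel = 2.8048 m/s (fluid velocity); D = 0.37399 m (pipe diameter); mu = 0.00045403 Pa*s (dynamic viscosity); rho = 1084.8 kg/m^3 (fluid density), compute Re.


Re = rho * vel * D / mu
Re = 1084.8 * 2.8048 * 0.37399 / 0.00045403
Re = 2.5063e+06


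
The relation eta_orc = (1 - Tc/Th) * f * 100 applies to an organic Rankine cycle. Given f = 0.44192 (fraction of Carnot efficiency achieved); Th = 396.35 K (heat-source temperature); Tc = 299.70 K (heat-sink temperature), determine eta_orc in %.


eta_orc = (1 - Tc/Th) * f * 100
eta_orc = (1 - 299.70/396.35) * 0.44192 * 100
eta_orc = 10.776 %


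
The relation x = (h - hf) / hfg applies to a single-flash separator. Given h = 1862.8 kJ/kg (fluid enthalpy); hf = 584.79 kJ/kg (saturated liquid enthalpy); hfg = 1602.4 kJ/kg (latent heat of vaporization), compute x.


x = (h - hf) / hfg
x = (1862.8 - 584.79) / 1602.4
x = 0.79756


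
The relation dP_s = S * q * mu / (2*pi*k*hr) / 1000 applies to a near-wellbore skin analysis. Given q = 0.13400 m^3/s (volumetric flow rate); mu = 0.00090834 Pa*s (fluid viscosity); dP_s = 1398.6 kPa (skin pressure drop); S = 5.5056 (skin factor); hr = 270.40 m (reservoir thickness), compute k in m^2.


k = S*q*mu / (2*pi*dP_s*1000*hr)
k = 5.5056*0.13400*0.00090834 / (2*pi*1398.6*1000*270.40)
k = 2.8202e-13 m^2


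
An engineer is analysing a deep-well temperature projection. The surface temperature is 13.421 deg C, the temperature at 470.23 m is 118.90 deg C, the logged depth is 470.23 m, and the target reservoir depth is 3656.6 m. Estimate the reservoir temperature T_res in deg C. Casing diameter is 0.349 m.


Step 1: grad = (T_d1 - T_surf)/d1 * 1000 = (118.9 - 13.421)/470.23 * 1000 = 224.3136 deg C/km
Step 2: T_res = T_surf + grad*d2/1000 = 13.421 + 224.3136*3656.6/1000 = 833.65 deg C
T_res = 833.65 deg C


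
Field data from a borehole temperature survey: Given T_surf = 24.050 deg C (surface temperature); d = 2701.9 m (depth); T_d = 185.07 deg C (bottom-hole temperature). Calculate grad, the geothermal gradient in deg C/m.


grad = (T_d - T_surf) / d * 1000
grad = (185.07 - 24.050) / 2701.9 * 1000
grad = 59.59510 deg C/km
Convert: 59.59510 deg C/km * 0.001 = 0.059595 deg C/m
grad = 0.059595 deg C/m


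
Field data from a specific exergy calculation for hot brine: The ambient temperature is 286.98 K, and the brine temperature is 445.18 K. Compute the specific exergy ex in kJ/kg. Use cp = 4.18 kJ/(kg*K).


ex = cp * ((T_b - T_0) - T_0 * ln(T_b/T_0))
ex = 4.18 * ((445.18 - 286.98) - 286.98 * ln(445.18/286.98))
ex = 134.58 kJ/kg


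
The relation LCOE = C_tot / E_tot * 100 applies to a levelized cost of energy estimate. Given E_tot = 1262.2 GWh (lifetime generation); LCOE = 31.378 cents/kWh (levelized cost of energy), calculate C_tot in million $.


C_tot = LCOE / 100 * E_tot
C_tot = 31.378 / 100 * 1262.2
C_tot = 396.05 million $


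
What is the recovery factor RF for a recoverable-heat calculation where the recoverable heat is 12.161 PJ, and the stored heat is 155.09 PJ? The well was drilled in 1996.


RF = Q_rec / Q_s
RF = 12.161 / 155.09
RF = 0.078413


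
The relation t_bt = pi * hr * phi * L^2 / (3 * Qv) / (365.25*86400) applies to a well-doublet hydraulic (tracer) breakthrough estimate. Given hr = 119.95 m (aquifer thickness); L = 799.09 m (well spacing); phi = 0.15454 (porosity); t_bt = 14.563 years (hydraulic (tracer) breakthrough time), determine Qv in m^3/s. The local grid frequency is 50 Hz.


Qv = pi*hr*phi*L^2 / (3*t_bt*365.25*86400)
Qv = pi*119.95*0.15454*799.09^2 / (3*14.563*365.25*86400)
Qv = 0.026972 m^3/s


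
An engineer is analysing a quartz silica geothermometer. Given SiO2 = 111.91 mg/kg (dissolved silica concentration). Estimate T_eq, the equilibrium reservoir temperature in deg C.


T_eq = 1309 / (5.19 - log10(SiO2)) - 273.15
T_eq = 1309 / (5.19 - log10(111.91)) - 273.15
T_eq = 143.58 deg C


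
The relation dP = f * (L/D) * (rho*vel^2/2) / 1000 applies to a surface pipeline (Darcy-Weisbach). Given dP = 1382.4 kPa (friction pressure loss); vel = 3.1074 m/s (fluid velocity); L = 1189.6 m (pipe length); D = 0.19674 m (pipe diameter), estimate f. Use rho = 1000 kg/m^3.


f = dP*1000 / ((L/D)*(rho*vel^2/2))
f = 1382.4*1000 / ((1189.6/0.19674)*(1000*3.1074^2/2))
f = 0.047354


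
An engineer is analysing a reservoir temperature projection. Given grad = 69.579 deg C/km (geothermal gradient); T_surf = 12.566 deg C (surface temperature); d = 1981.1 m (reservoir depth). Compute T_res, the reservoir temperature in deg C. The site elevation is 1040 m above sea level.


T_res = T_surf + grad * d / 1000
T_res = 12.566 + 69.579 * 1981.1 / 1000
T_res = 150.41 deg C


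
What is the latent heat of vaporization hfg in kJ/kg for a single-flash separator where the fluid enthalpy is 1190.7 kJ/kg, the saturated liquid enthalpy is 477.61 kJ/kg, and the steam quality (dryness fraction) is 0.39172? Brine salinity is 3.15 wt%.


hfg = (h - hf) / x
hfg = (1190.7 - 477.61) / 0.39172
hfg = 1820.4 kJ/kg


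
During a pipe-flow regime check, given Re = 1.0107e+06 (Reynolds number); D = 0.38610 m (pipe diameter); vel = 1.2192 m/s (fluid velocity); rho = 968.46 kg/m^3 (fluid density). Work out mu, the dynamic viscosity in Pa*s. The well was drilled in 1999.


mu = rho * vel * D / Re
mu = 968.46 * 1.2192 * 0.38610 / 1.0107e+06
mu = 0.00045106 Pa*s


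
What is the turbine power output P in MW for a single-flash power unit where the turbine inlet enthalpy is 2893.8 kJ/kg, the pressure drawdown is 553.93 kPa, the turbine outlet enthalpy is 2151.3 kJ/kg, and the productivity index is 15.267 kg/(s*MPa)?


Step 1: mdot = PI * dP / 1000 = 15.267 * 553.93 / 1000 = 8.456849 kg/s
Step 2: P = mdot*(h_in - h_out)/1000 = 8.456849*(2893.8 - 2151.3)/1000 = 6.2792 MW
P = 6.2792 MW


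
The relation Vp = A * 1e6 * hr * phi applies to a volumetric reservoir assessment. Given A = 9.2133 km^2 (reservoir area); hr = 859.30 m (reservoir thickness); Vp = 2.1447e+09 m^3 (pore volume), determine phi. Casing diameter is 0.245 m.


phi = Vp / (A * 1e6 * hr)
phi = 2.1447e+09 / (9.2133 * 1e6 * 859.30)
phi = 0.27090


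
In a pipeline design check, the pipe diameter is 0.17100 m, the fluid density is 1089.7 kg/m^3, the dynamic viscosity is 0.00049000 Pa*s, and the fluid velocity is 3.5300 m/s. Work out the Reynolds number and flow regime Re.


Step 1: Re = rho*vel*D/mu = 1089.7*3.53*0.171/0.00049 = 1.3424e+06
Step 2: Re = 1.3424e+06 > 4000, so flow is turbulent.
Re = 1.3424e+06 (turbulent)


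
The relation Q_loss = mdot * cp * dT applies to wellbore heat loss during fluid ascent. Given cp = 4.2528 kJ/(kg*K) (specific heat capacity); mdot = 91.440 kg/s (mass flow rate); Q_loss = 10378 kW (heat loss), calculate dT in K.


dT = Q_loss / (mdot * cp)
dT = 10378 / (91.440 * 4.2528)
dT = 26.687 K


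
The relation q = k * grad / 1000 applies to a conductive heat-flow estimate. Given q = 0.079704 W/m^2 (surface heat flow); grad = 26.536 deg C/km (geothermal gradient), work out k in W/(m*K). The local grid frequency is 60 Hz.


k = q * 1000 / grad
k = 0.079704 * 1000 / 26.536
k = 3.0036 W/(m*K)


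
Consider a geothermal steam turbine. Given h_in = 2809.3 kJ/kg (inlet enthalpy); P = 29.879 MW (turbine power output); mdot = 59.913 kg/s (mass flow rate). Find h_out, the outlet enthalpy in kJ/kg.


h_out = h_in - P * 1000 / mdot
h_out = 2809.3 - 29.879 * 1000 / 59.913
h_out = 2310.6 kJ/kg


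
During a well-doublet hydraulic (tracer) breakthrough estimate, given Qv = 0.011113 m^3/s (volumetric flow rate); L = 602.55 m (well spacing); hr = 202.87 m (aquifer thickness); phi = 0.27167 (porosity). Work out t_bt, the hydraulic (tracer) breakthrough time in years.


t_bt = pi * hr * phi * L^2 / (3 * Qv) / (365.25*86400)
t_bt = pi * 202.87 * 0.27167 * 602.55^2 / (3 * 0.011113) / (365.25*86400)
t_bt = 59.750 years


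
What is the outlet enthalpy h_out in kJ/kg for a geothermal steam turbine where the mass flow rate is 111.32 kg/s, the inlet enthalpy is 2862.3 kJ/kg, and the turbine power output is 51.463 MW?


h_out = h_in - P * 1000 / mdot
h_out = 2862.3 - 51.463 * 1000 / 111.32
h_out = 2400.0 kJ/kg


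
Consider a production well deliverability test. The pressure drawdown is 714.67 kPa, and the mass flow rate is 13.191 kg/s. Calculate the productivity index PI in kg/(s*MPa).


PI = mdot * 1000 / dP
PI = 13.191 * 1000 / 714.67
PI = 18.457 kg/(s*MPa)


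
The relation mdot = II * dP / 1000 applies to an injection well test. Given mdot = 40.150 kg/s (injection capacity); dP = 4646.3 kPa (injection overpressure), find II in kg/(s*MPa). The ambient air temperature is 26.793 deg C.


II = mdot * 1000 / dP
II = 40.150 * 1000 / 4646.3
II = 8.6413 kg/(s*MPa)


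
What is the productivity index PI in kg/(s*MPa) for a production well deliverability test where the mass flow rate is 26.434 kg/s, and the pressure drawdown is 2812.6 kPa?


PI = mdot * 1000 / dP
PI = 26.434 * 1000 / 2812.6
PI = 9.3984 kg/(s*MPa)


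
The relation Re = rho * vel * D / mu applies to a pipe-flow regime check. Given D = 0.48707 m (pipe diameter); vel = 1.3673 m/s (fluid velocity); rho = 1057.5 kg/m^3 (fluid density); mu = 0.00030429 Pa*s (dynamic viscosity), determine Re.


Re = rho * vel * D / mu
Re = 1057.5 * 1.3673 * 0.48707 / 0.00030429
Re = 2.3145e+06


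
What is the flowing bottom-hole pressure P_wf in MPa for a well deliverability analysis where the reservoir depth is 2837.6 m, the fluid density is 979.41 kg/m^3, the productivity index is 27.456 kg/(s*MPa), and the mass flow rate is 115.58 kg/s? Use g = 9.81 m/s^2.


Step 1: P_i = rho*g*h/1e6 = 979.41*9.81*2837.6/1e6 = 27.26370 MPa
Step 2: P_wf = P_i - mdot/PI = 27.26370 - 115.58/27.456 = 23.054 MPa
P_wf = 23.054 MPa


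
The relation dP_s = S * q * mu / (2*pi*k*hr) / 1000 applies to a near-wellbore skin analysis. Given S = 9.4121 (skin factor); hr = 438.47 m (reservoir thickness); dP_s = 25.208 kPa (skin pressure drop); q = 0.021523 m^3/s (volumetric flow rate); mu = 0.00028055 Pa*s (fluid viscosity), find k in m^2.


k = S*q*mu / (2*pi*dP_s*1000*hr)
k = 9.4121*0.021523*0.00028055 / (2*pi*25.208*1000*438.47)
k = 8.1835e-13 m^2


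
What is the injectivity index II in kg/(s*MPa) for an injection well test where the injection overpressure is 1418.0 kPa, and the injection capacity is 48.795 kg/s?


II = mdot * 1000 / dP
II = 48.795 * 1000 / 1418.0
II = 34.411 kg/(s*MPa)


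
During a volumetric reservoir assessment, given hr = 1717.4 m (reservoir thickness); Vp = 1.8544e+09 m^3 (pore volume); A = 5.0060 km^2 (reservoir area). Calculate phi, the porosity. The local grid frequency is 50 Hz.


phi = Vp / (A * 1e6 * hr)
phi = 1.8544e+09 / (5.0060 * 1e6 * 1717.4)
phi = 0.21570


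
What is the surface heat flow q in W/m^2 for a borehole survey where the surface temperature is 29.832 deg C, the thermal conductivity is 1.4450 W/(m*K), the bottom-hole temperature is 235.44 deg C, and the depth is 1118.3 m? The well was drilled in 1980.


Step 1: grad = (T_d - T_surf)/d * 1000 = (235.44 - 29.832)/1118.3 * 1000 = 183.8576 deg C/km
Step 2: q = k * grad / 1000 = 1.445 * 183.8576 / 1000 = 0.26567 W/m^2
q = 0.26567 W/m^2


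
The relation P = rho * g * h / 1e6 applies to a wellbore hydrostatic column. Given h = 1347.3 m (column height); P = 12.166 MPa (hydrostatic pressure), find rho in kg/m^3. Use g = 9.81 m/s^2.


rho = P * 1e6 / (g * h)
rho = 12.166 * 1e6 / (9.81 * 1347.3)
rho = 920.48 kg/m^3


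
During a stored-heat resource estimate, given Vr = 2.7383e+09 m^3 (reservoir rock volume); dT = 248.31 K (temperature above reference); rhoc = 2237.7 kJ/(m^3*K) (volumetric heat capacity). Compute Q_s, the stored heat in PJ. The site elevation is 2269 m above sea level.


Q_s = Vr * rhoc * dT / 1e12
Q_s = 2.7383e+09 * 2237.7 * 248.31 / 1e12
Q_s = 1521.5 PJ


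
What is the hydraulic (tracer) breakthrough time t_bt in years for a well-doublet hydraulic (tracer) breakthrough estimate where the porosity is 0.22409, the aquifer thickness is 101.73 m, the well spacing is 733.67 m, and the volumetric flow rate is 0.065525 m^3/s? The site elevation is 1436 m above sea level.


t_bt = pi * hr * phi * L^2 / (3 * Qv) / (365.25*86400)
t_bt = pi * 101.73 * 0.22409 * 733.67^2 / (3 * 0.065525) / (365.25*86400)
t_bt = 6.2143 years


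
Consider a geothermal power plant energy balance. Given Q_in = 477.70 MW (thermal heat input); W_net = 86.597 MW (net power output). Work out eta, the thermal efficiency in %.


eta = W_net / Q_in * 100
eta = 86.597 / 477.70 * 100
eta = 18.128 %


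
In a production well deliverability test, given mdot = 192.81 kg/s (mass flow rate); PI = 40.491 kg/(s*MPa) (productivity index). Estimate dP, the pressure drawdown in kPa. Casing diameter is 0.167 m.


dP = mdot * 1000 / PI
dP = 192.81 * 1000 / 40.491
dP = 4761.8 kPa


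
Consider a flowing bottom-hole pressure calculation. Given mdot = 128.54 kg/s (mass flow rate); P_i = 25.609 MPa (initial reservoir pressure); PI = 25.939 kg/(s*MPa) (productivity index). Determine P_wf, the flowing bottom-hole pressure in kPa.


P_wf = P_i - mdot / PI
P_wf = 25.609 - 128.54 / 25.939
P_wf = 20.65353 MPa
Convert: 20.65353 MPa * 1000.0 = 20654 kPa
P_wf = 20654 kPa


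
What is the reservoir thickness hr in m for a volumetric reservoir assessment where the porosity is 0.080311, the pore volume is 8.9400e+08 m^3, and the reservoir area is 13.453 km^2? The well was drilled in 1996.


hr = Vp / (A * 1e6 * phi)
hr = 8.9400e+08 / (13.453 * 1e6 * 0.080311)
hr = 827.45 m


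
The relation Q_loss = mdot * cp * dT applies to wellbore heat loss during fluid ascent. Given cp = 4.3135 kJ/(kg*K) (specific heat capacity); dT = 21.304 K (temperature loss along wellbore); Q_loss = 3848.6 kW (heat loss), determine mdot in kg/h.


mdot = Q_loss / (cp * dT)
mdot = 3848.6 / (4.3135 * 21.304)
mdot = 41.88050 kg/s
Convert: 41.88050 kg/s * 3600.0 = 1.5077e+05 kg/h
mdot = 1.5077e+05 kg/h


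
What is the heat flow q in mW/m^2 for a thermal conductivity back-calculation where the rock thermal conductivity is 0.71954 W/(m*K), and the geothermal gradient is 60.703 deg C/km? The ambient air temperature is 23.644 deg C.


q = k * grad / 1000
q = 0.71954 * 60.703 / 1000
q = 0.04367824 W/m^2
Convert: 0.04367824 W/m^2 * 1000.0 = 43.678 mW/m^2
q = 43.678 mW/m^2


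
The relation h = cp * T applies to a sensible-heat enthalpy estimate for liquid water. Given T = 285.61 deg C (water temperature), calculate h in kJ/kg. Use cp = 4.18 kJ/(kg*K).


h = cp * T
h = 4.18 * 285.61
h = 1193.8 kJ/kg


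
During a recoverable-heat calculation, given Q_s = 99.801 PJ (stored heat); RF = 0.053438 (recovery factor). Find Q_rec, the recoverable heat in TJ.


Q_rec = Q_s * RF
Q_rec = 99.801 * 0.053438
Q_rec = 5.333166 PJ
Convert: 5.333166 PJ * 1000.0 = 5333.2 TJ
Q_rec = 5333.2 TJ


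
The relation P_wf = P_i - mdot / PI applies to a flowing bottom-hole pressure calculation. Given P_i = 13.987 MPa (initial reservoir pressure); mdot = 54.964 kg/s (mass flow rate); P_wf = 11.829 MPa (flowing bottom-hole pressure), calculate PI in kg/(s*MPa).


PI = mdot / (P_i - P_wf)
PI = 54.964 / (13.987 - 11.829)
PI = 25.470 kg/(s*MPa)


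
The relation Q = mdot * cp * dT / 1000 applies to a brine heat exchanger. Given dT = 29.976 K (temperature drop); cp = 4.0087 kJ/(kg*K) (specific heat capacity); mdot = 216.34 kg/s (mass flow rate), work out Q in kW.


Q = mdot * cp * dT / 1000
Q = 216.34 * 4.0087 * 29.976 / 1000
Q = 25.99645 MW
Convert: 25.99645 MW * 1000.0 = 25996 kW
Q = 25996 kW


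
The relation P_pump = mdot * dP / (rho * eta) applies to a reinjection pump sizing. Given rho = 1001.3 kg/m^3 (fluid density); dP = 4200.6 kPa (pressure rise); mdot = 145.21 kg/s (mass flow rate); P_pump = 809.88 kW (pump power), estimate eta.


eta = mdot * dP / (rho * P_pump)
eta = 145.21 * 4200.6 / (1001.3 * 809.88)
eta = 0.75218


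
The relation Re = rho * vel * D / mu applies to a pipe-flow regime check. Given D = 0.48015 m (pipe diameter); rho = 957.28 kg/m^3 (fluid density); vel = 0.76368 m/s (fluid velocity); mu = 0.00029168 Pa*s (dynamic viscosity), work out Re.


Re = rho * vel * D / mu
Re = 957.28 * 0.76368 * 0.48015 / 0.00029168
Re = 1.2034e+06


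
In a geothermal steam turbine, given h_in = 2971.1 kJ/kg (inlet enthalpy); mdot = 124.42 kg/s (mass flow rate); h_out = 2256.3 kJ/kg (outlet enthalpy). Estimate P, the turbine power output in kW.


P = mdot * (h_in - h_out) / 1000
P = 124.42 * (2971.1 - 2256.3) / 1000
P = 88.93542 MW
Convert: 88.93542 MW * 1000.0 = 88935 kW
P = 88935 kW


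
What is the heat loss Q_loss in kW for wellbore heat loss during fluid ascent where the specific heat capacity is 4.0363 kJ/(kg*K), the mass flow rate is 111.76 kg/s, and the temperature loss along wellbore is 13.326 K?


Q_loss = mdot * cp * dT
Q_loss = 111.76 * 4.0363 * 13.326
Q_loss = 6011.3 kW


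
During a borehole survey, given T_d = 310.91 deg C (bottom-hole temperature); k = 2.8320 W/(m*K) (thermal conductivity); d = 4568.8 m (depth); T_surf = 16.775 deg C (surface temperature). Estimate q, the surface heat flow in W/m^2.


Step 1: grad = (T_d - T_surf)/d * 1000 = (310.91 - 16.775)/4568.8 * 1000 = 64.37905 deg C/km
Step 2: q = k * grad / 1000 = 2.832 * 64.37905 / 1000 = 0.18232 W/m^2
q = 0.18232 W/m^2


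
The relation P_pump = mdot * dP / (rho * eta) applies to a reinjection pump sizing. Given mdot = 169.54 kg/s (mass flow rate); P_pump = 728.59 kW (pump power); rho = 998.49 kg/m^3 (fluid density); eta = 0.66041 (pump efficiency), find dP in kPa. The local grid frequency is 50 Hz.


dP = P_pump * rho * eta / mdot
dP = 728.59 * 998.49 * 0.66041 / 169.54
dP = 2833.8 kPa


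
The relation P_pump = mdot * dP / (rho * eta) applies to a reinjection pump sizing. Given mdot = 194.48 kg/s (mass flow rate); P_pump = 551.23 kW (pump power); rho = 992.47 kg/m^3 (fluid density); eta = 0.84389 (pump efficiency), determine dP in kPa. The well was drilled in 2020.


dP = P_pump * rho * eta / mdot
dP = 551.23 * 992.47 * 0.84389 / 194.48
dP = 2373.9 kPa


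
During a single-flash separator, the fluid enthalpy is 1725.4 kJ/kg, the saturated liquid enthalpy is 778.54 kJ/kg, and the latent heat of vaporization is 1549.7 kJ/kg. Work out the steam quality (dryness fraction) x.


x = (h - hf) / hfg
x = (1725.4 - 778.54) / 1549.7
x = 0.61100


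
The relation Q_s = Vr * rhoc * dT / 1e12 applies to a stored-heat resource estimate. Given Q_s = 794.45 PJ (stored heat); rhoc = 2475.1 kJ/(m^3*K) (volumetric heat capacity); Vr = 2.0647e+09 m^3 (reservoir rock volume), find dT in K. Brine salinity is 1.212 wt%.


dT = Q_s * 1e12 / (Vr * rhoc)
dT = 794.45 * 1e12 / (2.0647e+09 * 2475.1)
dT = 155.46 K


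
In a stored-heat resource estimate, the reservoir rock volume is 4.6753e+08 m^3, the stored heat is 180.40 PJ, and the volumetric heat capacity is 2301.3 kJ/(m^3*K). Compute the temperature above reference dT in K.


dT = Q_s * 1e12 / (Vr * rhoc)
dT = 180.40 * 1e12 / (4.6753e+08 * 2301.3)
dT = 167.67 K


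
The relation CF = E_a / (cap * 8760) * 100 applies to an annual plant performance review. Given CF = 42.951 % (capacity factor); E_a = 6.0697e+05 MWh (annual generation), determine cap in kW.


cap = E_a / (CF/100 * 8760)
cap = 6.0697e+05 / (42.951/100 * 8760)
cap = 161.3206 MW
Convert: 161.3206 MW * 1000.0 = 1.6132e+05 kW
cap = 1.6132e+05 kW


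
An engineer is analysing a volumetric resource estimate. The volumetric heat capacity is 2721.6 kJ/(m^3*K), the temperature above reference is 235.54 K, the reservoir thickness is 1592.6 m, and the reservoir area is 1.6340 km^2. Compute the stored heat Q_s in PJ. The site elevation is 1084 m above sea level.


Step 1: Vr = A*1e6*hr = 1.634*1e6*1592.6 = 2.602308e+09 m^3
Step 2: Q_s = Vr*rhoc*dT/1e12 = 2.602308e+09*2721.6*235.54/1e12 = 1668.2 PJ
Q_s = 1668.2 PJ


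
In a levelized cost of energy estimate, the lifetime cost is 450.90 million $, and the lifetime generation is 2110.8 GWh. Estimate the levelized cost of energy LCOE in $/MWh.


LCOE = C_tot / E_tot * 100
LCOE = 450.90 / 2110.8 * 100
LCOE = 21.36157 cents/kWh
Convert: 21.36157 cents/kWh * 10.0 = 213.62 $/MWh
LCOE = 213.62 $/MWh


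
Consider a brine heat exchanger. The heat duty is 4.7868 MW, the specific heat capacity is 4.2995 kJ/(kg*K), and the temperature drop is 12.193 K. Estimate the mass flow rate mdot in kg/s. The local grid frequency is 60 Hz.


mdot = Q * 1000 / (cp * dT)
mdot = 4.7868 * 1000 / (4.2995 * 12.193)
mdot = 91.310 kg/s


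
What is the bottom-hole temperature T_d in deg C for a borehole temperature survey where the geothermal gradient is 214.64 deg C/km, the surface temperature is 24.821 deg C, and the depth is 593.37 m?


T_d = T_surf + grad * d / 1000
T_d = 24.821 + 214.64 * 593.37 / 1000
T_d = 152.18 deg C


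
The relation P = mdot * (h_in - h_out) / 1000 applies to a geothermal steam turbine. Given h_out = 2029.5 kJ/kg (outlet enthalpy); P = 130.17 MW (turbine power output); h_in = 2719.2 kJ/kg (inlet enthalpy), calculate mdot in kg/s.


mdot = P * 1000 / (h_in - h_out)
mdot = 130.17 * 1000 / (2719.2 - 2029.5)
mdot = 188.73 kg/s


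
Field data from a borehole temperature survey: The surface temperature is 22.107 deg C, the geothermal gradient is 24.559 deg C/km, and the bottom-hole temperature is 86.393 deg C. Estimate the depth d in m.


d = (T_d - T_surf) / grad * 1000
d = (86.393 - 22.107) / 24.559 * 1000
d = 2617.6 m


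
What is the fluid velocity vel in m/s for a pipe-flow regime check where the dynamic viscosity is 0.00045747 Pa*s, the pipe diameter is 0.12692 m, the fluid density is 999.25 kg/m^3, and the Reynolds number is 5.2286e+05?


vel = Re * mu / (rho * D)
vel = 5.2286e+05 * 0.00045747 / (999.25 * 0.12692)
vel = 1.8860 m/s


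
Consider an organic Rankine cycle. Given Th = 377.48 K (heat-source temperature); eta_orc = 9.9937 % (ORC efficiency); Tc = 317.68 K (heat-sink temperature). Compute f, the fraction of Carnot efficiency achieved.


f = (eta_orc/100) / (1 - Tc/Th)
f = (9.9937/100) / (1 - 317.68/377.48)
f = 0.63084


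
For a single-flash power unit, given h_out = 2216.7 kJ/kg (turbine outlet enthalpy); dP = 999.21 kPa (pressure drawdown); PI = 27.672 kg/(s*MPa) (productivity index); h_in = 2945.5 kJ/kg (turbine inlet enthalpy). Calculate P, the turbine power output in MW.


Step 1: mdot = PI * dP / 1000 = 27.672 * 999.21 / 1000 = 27.65014 kg/s
Step 2: P = mdot*(h_in - h_out)/1000 = 27.65014*(2945.5 - 2216.7)/1000 = 20.151 MW
P = 20.151 MW


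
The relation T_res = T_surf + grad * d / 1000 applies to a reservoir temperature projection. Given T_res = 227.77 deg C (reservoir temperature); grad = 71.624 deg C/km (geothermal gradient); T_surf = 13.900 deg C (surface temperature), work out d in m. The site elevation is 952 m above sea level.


d = (T_res - T_surf) / grad * 1000
d = (227.77 - 13.900) / 71.624 * 1000
d = 2986.0 m


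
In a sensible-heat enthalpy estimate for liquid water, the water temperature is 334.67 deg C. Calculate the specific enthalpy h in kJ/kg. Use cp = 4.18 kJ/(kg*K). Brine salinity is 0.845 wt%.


h = cp * T
h = 4.18 * 334.67
h = 1398.9 kJ/kg


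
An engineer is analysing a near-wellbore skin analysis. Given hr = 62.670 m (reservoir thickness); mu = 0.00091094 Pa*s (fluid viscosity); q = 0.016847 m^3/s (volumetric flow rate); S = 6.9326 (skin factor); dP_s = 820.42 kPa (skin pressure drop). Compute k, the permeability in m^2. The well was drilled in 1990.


k = S*q*mu / (2*pi*dP_s*1000*hr)
k = 6.9326*0.016847*0.00091094 / (2*pi*820.42*1000*62.670)
k = 3.2933e-13 m^2


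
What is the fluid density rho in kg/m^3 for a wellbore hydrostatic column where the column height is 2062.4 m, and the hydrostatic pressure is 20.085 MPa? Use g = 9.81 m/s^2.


rho = P * 1e6 / (g * h)
rho = 20.085 * 1e6 / (9.81 * 2062.4)
rho = 992.73 kg/m^3


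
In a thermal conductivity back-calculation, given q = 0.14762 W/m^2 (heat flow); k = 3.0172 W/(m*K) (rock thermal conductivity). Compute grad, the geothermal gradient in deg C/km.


grad = q / k * 1000
grad = 0.14762 / 3.0172 * 1000
grad = 48.926 deg C/km


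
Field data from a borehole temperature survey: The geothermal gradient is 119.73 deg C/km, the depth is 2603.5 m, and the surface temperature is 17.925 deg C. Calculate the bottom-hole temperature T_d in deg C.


T_d = T_surf + grad * d / 1000
T_d = 17.925 + 119.73 * 2603.5 / 1000
T_d = 329.64 deg C


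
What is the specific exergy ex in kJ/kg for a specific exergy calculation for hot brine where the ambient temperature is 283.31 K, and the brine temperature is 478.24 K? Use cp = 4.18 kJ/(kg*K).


ex = cp * ((T_b - T_0) - T_0 * ln(T_b/T_0))
ex = 4.18 * ((478.24 - 283.31) - 283.31 * ln(478.24/283.31))
ex = 194.78 kJ/kg


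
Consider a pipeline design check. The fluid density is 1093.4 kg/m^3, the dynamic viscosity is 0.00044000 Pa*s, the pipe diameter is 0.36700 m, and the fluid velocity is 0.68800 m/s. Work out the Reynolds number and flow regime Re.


Step 1: Re = rho*vel*D/mu = 1093.4*0.688*0.367/0.00044 = 6.2745e+05
Step 2: Re = 6.2745e+05 > 4000, so flow is turbulent.
Re = 6.2745e+05 (turbulent)


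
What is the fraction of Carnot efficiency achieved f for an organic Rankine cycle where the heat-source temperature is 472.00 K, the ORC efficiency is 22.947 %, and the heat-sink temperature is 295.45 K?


f = (eta_orc/100) / (1 - Tc/Th)
f = (22.947/100) / (1 - 295.45/472.00)
f = 0.61348


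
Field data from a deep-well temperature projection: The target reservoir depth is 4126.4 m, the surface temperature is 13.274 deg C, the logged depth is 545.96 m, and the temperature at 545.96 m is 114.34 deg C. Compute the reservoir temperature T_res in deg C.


Step 1: grad = (T_d1 - T_surf)/d1 * 1000 = (114.34 - 13.274)/545.96 * 1000 = 185.1161 deg C/km
Step 2: T_res = T_surf + grad*d2/1000 = 13.274 + 185.1161*4126.4/1000 = 777.14 deg C
T_res = 777.14 deg C


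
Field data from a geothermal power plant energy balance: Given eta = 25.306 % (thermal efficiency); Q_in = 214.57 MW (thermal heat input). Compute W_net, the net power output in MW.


W_net = eta / 100 * Q_in
W_net = 25.306 / 100 * 214.57
W_net = 54.299 MW


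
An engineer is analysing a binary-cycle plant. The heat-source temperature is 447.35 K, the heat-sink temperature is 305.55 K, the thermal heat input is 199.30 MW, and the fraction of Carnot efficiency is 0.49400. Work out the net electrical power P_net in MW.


Step 1: eta = (1 - Tc/Th)*f = (1 - 305.55/447.35)*0.494 = 0.1565870
Step 2: P_net = eta * Q_in = 0.1565870 * 199.3 = 31.208 MW
P_net = 31.208 MW


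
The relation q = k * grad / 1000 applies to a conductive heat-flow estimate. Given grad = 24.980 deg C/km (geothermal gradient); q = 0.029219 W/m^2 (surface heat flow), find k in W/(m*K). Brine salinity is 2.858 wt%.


k = q * 1000 / grad
k = 0.029219 * 1000 / 24.980
k = 1.1697 W/(m*K)


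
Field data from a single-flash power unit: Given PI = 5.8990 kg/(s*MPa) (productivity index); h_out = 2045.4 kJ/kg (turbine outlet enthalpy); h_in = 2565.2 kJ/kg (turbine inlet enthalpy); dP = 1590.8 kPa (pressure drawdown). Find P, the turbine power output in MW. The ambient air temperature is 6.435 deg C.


Step 1: mdot = PI * dP / 1000 = 5.899 * 1590.8 / 1000 = 9.384129 kg/s
Step 2: P = mdot*(h_in - h_out)/1000 = 9.384129*(2565.2 - 2045.4)/1000 = 4.8779 MW
P = 4.8779 MW


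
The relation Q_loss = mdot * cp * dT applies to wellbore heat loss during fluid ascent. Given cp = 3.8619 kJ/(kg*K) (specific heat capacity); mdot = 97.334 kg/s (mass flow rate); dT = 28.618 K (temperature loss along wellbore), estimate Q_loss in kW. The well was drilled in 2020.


Q_loss = mdot * cp * dT
Q_loss = 97.334 * 3.8619 * 28.618
Q_loss = 10757 kW


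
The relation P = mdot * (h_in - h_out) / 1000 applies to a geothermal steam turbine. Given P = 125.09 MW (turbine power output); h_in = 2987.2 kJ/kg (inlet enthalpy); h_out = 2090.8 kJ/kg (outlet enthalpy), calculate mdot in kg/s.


mdot = P * 1000 / (h_in - h_out)
mdot = 125.09 * 1000 / (2987.2 - 2090.8)
mdot = 139.55 kg/s


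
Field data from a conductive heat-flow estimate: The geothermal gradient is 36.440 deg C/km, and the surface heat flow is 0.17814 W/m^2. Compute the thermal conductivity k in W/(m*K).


k = q * 1000 / grad
k = 0.17814 * 1000 / 36.440
k = 4.8886 W/(m*K)


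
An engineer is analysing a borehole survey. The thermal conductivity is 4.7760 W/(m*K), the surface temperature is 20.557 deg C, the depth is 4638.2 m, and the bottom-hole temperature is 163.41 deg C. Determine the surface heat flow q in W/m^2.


Step 1: grad = (T_d - T_surf)/d * 1000 = (163.41 - 20.557)/4638.2 * 1000 = 30.79923 deg C/km
Step 2: q = k * grad / 1000 = 4.776 * 30.79923 / 1000 = 0.14710 W/m^2
q = 0.14710 W/m^2


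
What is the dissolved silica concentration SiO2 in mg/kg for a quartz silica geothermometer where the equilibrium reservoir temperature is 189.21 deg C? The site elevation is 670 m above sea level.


SiO2 = 10^(5.19 - 1309/(T_eq + 273.15))
SiO2 = 10^(5.19 - 1309/(189.21 + 273.15))
SiO2 = 228.49 mg/kg


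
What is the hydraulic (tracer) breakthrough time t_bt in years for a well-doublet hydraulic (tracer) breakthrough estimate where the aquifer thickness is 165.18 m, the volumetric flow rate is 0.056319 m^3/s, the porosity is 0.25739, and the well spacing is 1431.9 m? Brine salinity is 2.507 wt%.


t_bt = pi * hr * phi * L^2 / (3 * Qv) / (365.25*86400)
t_bt = pi * 165.18 * 0.25739 * 1431.9^2 / (3 * 0.056319) / (365.25*86400)
t_bt = 51.362 years


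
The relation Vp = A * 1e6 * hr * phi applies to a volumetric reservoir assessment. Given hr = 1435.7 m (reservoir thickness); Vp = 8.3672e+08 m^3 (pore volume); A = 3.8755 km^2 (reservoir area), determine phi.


phi = Vp / (A * 1e6 * hr)
phi = 8.3672e+08 / (3.8755 * 1e6 * 1435.7)
phi = 0.15038


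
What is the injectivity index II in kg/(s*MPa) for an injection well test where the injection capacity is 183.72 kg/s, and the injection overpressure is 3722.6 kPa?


II = mdot * 1000 / dP
II = 183.72 * 1000 / 3722.6
II = 49.353 kg/(s*MPa)


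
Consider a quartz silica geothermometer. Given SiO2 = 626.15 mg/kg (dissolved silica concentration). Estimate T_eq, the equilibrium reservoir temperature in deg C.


T_eq = 1309 / (5.19 - log10(SiO2)) - 273.15
T_eq = 1309 / (5.19 - log10(626.15)) - 273.15
T_eq = 273.79 deg C


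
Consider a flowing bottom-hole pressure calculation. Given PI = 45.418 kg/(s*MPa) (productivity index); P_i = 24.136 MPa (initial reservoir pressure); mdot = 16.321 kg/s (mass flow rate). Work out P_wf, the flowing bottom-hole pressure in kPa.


P_wf = P_i - mdot / PI
P_wf = 24.136 - 16.321 / 45.418
P_wf = 23.77665 MPa
Convert: 23.77665 MPa * 1000.0 = 23777 kPa
P_wf = 23777 kPa


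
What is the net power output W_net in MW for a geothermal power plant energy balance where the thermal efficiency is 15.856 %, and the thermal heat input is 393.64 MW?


W_net = eta / 100 * Q_in
W_net = 15.856 / 100 * 393.64
W_net = 62.416 MW


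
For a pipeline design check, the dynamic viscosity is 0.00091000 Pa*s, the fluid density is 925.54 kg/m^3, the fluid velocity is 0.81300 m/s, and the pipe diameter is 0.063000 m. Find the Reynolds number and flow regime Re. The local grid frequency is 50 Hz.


Step 1: Re = rho*vel*D/mu = 925.54*0.813*0.063/0.00091 = 52094
Step 2: Re = 52094 > 4000, so flow is turbulent.
Re = 52094 (turbulent)


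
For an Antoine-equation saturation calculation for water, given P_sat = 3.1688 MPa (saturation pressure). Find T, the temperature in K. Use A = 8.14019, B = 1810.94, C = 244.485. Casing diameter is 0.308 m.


T = B / (A - log10(P_sat * 760 / 0.101325)) - C
T = 1810.94 / (8.14019 - log10(3.1688 * 760 / 0.101325)) - 244.485
T = 236.6108 deg C
Convert to K: 236.6108 + 273.15 = 509.76 K
T = 509.76 K


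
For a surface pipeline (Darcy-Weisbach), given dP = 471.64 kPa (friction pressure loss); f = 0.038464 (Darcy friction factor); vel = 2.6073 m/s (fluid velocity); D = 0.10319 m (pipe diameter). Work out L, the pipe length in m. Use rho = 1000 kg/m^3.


L = dP*1000*D / (f*rho*vel^2/2)
L = 471.64*1000*0.10319 / (0.038464*1000*2.6073^2/2)
L = 372.26 m


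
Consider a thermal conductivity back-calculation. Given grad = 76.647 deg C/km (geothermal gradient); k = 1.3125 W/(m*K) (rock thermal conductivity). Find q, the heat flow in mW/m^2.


q = k * grad / 1000
q = 1.3125 * 76.647 / 1000
q = 0.1005992 W/m^2
Convert: 0.1005992 W/m^2 * 1000.0 = 100.60 mW/m^2
q = 100.60 mW/m^2


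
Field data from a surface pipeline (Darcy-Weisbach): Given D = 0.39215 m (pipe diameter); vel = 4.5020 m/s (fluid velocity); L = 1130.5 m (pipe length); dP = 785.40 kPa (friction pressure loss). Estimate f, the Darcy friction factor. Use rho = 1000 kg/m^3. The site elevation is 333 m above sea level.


f = dP*1000 / ((L/D)*(rho*vel^2/2))
f = 785.40*1000 / ((1130.5/0.39215)*(1000*4.5020^2/2))
f = 0.026884


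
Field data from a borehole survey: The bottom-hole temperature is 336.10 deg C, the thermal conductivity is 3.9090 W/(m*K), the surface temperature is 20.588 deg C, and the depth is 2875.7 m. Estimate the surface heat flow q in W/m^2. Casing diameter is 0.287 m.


Step 1: grad = (T_d - T_surf)/d * 1000 = (336.1 - 20.588)/2875.7 * 1000 = 109.7166 deg C/km
Step 2: q = k * grad / 1000 = 3.909 * 109.7166 / 1000 = 0.42888 W/m^2
q = 0.42888 W/m^2


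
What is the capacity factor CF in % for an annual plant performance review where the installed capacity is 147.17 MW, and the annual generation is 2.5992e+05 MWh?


CF = E_a / (cap * 8760) * 100
CF = 2.5992e+05 / (147.17 * 8760) * 100
CF = 20.161 %


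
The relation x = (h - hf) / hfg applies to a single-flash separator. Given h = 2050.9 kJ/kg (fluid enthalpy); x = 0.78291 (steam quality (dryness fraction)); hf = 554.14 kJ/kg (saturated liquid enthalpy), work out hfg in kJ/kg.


hfg = (h - hf) / x
hfg = (2050.9 - 554.14) / 0.78291
hfg = 1911.8 kJ/kg


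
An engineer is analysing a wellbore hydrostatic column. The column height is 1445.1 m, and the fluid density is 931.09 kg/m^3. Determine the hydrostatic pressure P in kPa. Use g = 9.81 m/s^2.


P = rho * g * h / 1e6
P = 931.09 * 9.81 * 1445.1 / 1e6
P = 13.19953 MPa
Convert: 13.19953 MPa * 1000.0 = 13200 kPa
P = 13200 kPa


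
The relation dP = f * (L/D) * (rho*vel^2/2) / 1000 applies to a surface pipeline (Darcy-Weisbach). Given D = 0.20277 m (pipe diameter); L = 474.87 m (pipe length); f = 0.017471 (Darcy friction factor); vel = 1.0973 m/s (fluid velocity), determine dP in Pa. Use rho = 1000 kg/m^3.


dP = f * (L/D) * (rho*vel^2/2) / 1000
dP = 0.017471 * (474.87/0.20277) * (1000*1.0973^2/2) / 1000
dP = 24.63256 kPa
Convert: 24.63256 kPa * 1000.0 = 24633 Pa
dP = 24633 Pa


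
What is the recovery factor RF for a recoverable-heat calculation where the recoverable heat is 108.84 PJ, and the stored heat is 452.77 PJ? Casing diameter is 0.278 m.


RF = Q_rec / Q_s
RF = 108.84 / 452.77
RF = 0.24039


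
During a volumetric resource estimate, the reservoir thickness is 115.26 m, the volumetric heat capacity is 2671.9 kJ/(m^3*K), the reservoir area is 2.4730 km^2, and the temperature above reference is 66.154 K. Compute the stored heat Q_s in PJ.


Step 1: Vr = A*1e6*hr = 2.473*1e6*115.26 = 2.850380e+08 m^3
Step 2: Q_s = Vr*rhoc*dT/1e12 = 2.850380e+08*2671.9*66.154/1e12 = 50.382 PJ
Q_s = 50.382 PJ


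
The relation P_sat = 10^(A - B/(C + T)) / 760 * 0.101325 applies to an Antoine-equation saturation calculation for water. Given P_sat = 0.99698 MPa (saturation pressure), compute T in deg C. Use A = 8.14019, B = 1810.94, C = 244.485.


T = B / (A - log10(P_sat * 760 / 0.101325)) - C
T = 1810.94 / (8.14019 - log10(0.99698 * 760 / 0.101325)) - 244.485
T = 179.98 deg C


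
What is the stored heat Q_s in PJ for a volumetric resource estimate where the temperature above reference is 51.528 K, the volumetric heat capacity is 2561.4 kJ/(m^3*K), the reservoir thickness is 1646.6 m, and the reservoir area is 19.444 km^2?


Step 1: Vr = A*1e6*hr = 19.444*1e6*1646.6 = 3.201649e+10 m^3
Step 2: Q_s = Vr*rhoc*dT/1e12 = 3.201649e+10*2561.4*51.528/1e12 = 4225.7 PJ
Q_s = 4225.7 PJ
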